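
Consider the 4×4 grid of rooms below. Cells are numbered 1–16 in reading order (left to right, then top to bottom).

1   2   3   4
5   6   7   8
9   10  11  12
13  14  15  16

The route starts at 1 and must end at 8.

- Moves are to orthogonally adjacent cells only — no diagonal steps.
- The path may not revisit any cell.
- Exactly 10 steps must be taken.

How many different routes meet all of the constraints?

Need simple routes of exactly 10 moves from 1 to 8 (Manhattan distance 4, so 3 moves are spent on a detour and 3 undoing it).
Branch systematically from the start, pruning whenever the remaining move budget drops below the Manhattan distance to 8 or differs from it in parity. Grouping the completions by first move — via 5: 21; via 2: 21 — and summing: 21 + 21 = 42.
That gives 42 routes.

42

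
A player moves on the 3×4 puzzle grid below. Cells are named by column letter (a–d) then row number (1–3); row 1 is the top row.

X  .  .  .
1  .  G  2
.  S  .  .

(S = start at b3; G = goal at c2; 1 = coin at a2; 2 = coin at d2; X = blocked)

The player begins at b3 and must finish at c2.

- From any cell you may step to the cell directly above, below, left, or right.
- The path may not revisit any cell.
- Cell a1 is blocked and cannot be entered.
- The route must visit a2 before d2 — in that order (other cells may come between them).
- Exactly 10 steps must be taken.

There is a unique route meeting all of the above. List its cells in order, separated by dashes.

The waypoints must appear in the order a2, d2, with no cell reused.
Route from b3: left to a3, up to a2, right to b2, up to b1, 2× right (reaching d1), 2× down (reaching d3), left to c3, up to c2 — 10 moves in all.
Check: order respected (1 at step 2, 2 at step 7); 10 moves as required.

b3 - a3 - a2 - b2 - b1 - c1 - d1 - d2 - d3 - c3 - c2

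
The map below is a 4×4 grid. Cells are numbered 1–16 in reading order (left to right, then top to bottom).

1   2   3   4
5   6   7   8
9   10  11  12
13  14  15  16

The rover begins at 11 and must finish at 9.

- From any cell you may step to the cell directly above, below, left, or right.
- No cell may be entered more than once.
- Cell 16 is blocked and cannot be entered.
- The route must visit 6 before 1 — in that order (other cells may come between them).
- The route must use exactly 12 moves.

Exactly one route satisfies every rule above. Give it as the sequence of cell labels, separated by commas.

11, 15, 14, 10, 6, 7, 8, 4, 3, 2, 1, 5, 9

The waypoints must appear in the order 6, 1, with no cell reused.
Route from 11: down to 15, left to 14, 2× up (reaching 6), 2× right (reaching 8), up to 4, 3× left (reaching 1), 2× down (reaching 9) — 12 moves in all.
Check: order respected (6 at step 4, 1 at step 10); 12 moves as required.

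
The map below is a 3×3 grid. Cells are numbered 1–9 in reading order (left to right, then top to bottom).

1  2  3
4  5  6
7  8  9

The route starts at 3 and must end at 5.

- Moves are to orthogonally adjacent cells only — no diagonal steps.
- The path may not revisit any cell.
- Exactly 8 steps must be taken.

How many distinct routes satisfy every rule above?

2

Need simple routes of exactly 8 moves from 3 to 5 (Manhattan distance 2, so 3 moves are spent on a detour and 3 undoing it).
Enumerating: 3 6 9 8 7 4 1 2 5 | 3 2 1 4 7 8 9 6 5.
That gives 2 routes.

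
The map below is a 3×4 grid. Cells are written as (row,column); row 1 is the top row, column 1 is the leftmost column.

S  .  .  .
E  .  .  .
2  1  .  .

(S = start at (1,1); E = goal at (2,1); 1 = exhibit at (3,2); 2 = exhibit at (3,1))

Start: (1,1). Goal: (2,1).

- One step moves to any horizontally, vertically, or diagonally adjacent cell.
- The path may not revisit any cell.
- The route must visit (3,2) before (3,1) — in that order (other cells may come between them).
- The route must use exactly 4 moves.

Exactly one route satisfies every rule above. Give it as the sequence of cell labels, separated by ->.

The waypoints must appear in the order (3,2), (3,1), with no cell reused.
Route from (1,1): down-right 1 to (2,2), down 1 to (3,2), left 1 to (3,1), up 1 to (2,1) — 4 moves in all.
Check: order respected (1 at step 2, 2 at step 3); 4 moves as required.

(1,1) -> (2,2) -> (3,2) -> (3,1) -> (2,1)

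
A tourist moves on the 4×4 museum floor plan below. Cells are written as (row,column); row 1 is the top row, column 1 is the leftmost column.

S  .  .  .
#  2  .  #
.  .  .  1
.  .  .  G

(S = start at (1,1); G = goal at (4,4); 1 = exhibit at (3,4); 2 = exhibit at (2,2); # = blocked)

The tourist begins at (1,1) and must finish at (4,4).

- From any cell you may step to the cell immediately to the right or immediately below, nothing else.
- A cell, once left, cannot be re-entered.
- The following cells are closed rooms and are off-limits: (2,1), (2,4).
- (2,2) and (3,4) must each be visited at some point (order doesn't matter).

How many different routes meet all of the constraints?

2

A right/down-only route from (1,1) to (4,4) makes exactly 3 down-moves and 3 right-moves in some order.
With no other constraints that would be C(6,3) = 20 routes.
A monotone route can only reach the required cells in the order (2,2), (3,4), so split there and multiply the segment counts (each segment already excludes blocked cells): (1,1)→(2,2): 1; (2,2)→(3,4): 2; (3,4)→(4,4): 1; product = 2.
That gives 2 routes.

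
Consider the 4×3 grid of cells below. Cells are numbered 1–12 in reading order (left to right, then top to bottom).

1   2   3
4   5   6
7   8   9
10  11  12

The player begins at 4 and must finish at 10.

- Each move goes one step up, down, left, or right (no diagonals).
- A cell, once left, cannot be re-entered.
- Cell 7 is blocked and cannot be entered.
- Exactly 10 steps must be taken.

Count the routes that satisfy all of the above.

1

Need simple routes of exactly 10 moves from 4 to 10 (Manhattan distance 2, so 4 moves are spent on a detour and 4 undoing it).
Enumerating: 4 1 2 3 6 5 8 9 12 11 10.
That gives 1 route.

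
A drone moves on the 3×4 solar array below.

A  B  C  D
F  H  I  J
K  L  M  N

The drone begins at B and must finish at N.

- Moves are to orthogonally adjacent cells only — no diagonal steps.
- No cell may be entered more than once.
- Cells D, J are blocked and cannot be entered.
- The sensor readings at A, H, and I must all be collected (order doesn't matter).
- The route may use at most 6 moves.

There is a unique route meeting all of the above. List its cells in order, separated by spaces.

B A F H I M N

The 6-move cap with required stops at A, H, I leaves no slack for detours.
Route from B: left to A, down to F, 2× right (reaching I), down to M, right to N — 6 moves in all.
Check: all required cells visited; 6 ≤ 6 moves.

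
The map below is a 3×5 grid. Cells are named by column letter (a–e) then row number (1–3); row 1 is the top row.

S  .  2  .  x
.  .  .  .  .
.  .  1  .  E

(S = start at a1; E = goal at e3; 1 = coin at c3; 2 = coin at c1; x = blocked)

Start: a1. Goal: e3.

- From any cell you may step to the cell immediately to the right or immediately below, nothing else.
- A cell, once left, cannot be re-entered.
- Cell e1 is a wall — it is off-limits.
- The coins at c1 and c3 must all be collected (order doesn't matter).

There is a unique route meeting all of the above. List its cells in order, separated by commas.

Moves only go right or down, so the column and row indices never decrease.
Route from a1: 2× right (reaching c1), 2× down (reaching c3), 2× right (reaching e3) — 6 moves in all.
Check: all required cells visited.

a1, b1, c1, c2, c3, d3, e3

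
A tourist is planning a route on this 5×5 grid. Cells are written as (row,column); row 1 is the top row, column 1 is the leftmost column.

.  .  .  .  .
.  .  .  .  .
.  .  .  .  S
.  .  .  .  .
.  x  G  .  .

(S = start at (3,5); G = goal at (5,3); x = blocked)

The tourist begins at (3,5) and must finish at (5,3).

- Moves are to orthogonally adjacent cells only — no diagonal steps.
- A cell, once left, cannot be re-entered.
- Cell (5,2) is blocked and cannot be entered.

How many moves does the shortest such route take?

4

The Manhattan distance from (3,5) to (5,3) is |3−5| + |5−3| = 4, so at least 4 moves are needed.
A route of 4 moves achieves this: (3,5) → (4,5) → (5,5) → (5,4) → (5,3).
Since 4 matches the lower bound, it is optimal.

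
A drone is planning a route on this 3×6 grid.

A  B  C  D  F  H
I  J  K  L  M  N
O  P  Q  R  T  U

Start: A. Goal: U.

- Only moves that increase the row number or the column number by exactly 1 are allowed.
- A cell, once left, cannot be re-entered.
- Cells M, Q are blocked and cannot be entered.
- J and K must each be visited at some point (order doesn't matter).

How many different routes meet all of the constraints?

2

A right/down-only route from A to U makes exactly 2 down-moves and 5 right-moves in some order.
With no other constraints that would be C(7,2) = 21 routes.
A monotone route can only reach the required cells in the order J, K, so split there and multiply the segment counts (each segment already excludes blocked cells): A→J: 2; J→K: 1; K→U: 1; product = 2.
That gives 2 routes.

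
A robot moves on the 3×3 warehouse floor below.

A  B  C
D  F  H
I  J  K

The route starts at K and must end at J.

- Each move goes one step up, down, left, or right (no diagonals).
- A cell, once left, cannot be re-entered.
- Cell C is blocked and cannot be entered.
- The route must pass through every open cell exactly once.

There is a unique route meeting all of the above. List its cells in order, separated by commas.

Need to visit all 8 open cells exactly once, starting at K and ending at J.
Cell H has only two open neighbours (K and F), so the path must pass straight through it: one of those is the cell it's entered from and the other is where it exits.
Route from K: up 1 to H, left 1 to F, up 1 to B, left 1 to A, down 2 to I, right 1 to J — 7 moves in all.
Check: all 8 open cells covered.

K, H, F, B, A, D, I, J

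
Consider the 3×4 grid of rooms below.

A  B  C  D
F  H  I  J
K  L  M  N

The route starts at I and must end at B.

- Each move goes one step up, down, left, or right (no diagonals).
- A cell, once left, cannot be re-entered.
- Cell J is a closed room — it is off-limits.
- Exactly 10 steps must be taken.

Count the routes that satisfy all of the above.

0

Need simple routes of exactly 10 moves from I to B (Manhattan distance 2, so 4 moves are spent on a detour and 4 undoing it).
No route satisfies every constraint, so the count is 0.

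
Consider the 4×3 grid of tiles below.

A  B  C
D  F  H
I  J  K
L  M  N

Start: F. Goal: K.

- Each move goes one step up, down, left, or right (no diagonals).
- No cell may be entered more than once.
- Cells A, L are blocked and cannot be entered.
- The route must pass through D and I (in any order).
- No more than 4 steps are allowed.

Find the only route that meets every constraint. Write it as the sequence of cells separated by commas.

The 4-move cap with required stops at D, I leaves no slack for detours.
Route from F: left to D, down to I, 2× right (reaching K) — 4 moves in all.
Check: all required cells visited; 4 ≤ 4 moves.

F, D, I, J, K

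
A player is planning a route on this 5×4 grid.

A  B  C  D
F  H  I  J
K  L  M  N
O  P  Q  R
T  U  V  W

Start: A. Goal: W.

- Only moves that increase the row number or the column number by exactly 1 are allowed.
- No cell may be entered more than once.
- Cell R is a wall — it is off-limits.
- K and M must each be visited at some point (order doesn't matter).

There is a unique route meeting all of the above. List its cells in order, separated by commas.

A, F, K, L, M, Q, V, W

Moves only go right or down, so the column and row indices never decrease.
Route from A: down 2 to K, right 2 to M, down 2 to V, right 1 to W — 7 moves in all.
Check: all required cells visited.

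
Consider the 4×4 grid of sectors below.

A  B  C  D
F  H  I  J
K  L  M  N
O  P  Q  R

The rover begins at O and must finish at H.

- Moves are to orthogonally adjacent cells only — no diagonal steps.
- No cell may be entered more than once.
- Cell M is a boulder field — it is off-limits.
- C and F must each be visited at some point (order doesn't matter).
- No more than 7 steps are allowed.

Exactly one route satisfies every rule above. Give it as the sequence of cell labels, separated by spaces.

O K F A B C I H

The 7-move cap with required stops at C, F leaves no slack for detours.
Route from O: up 3 to A, right 2 to C, down 1 to I, left 1 to H — 7 moves in all.
Check: all required cells visited; 7 ≤ 7 moves.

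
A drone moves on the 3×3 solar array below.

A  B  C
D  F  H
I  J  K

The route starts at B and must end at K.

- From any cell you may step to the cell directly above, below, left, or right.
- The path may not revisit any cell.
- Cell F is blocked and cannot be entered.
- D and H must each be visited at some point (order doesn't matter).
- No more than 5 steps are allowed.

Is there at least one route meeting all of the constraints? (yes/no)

Even ignoring the no-revisit rule, getting from B to K, taking the cheapest ordering B → D → H → K needs at least 2 + 4 + 1 = 7 moves (fewest moves per leg, detouring around blocked cells), which exceeds the 5-move limit.

no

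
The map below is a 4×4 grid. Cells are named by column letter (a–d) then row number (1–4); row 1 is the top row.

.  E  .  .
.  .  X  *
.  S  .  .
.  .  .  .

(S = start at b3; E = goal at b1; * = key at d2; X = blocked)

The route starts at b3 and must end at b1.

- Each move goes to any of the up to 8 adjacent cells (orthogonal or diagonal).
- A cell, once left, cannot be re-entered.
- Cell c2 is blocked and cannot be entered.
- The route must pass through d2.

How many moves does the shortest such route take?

Any route passes through d2 somewhere between b3 and b1. Summing Chebyshev distances along the two legs (b3 → d2 → b1) gives a lower bound of 2 + 2 = 4 moves.
A route of 4 moves achieves this: b3 → c3 → d2 → c1 → b1.
Since 4 matches the lower bound, it is optimal.

4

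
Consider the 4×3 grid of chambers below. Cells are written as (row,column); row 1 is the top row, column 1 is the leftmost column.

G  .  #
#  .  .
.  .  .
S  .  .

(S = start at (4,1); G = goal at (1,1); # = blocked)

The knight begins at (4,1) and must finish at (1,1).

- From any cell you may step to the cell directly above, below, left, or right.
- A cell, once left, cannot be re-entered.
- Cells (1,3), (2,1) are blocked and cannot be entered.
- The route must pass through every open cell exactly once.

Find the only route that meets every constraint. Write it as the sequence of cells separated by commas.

(4,1), (3,1), (3,2), (4,2), (4,3), (3,3), (2,3), (2,2), (1,2), (1,1)

Need to visit all 10 open cells exactly once, starting at (4,1) and ending at (1,1).
Cell (1,2) has only two open neighbours ((2,2) and (1,1)), so the path must pass straight through it: one of those is the cell it's entered from and the other is where it exits.
Route from (4,1): up to (3,1), right to (3,2), down to (4,2), right to (4,3), 2× up (reaching (2,3)), left to (2,2), up to (1,2), left to (1,1) — 9 moves in all.
Check: all 10 open cells covered.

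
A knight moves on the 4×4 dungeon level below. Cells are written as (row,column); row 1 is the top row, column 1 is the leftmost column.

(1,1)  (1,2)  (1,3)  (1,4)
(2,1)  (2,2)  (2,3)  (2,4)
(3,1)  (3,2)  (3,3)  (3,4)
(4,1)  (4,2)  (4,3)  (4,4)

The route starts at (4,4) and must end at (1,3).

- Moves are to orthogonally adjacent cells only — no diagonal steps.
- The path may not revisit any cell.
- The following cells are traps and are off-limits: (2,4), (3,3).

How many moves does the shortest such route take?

6

The Manhattan distance from (4,4) to (1,3) is |4−1| + |4−3| = 4, so at least 4 moves are needed.
That bound ignores the blocked cells. Measuring each leg by the fewest moves that actually steer around them ((4,4)→(1,3): 6) raises the lower bound to 6.
A route of 6 moves exists: (4,4) → (4,3) → (4,2) → (3,2) → (2,2) → (1,2) → (1,3).
Since 6 matches that lower bound, it is optimal.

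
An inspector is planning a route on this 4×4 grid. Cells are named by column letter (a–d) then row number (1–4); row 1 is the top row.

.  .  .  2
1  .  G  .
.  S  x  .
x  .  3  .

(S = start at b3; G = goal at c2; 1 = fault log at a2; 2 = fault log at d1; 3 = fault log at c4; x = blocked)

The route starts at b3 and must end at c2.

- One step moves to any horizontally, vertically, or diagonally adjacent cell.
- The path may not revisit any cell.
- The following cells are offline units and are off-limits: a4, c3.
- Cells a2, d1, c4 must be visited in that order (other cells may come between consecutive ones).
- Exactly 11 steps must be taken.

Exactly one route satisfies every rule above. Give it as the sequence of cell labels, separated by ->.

The waypoints must appear in the order a2, d1, c4, with no cell reused.
Route from b3: up-left 1 to a2, up-right 1 to b1, right 2 to d1, down 2 to d3, down-left 1 to c4, left 1 to b4, up-left 1 to a3, up-right 1 to b2, right 1 to c2 — 11 moves in all.
Check: order respected (1 at step 1, 2 at step 4, 3 at step 7); 11 moves as required.

b3 -> a2 -> b1 -> c1 -> d1 -> d2 -> d3 -> c4 -> b4 -> a3 -> b2 -> c2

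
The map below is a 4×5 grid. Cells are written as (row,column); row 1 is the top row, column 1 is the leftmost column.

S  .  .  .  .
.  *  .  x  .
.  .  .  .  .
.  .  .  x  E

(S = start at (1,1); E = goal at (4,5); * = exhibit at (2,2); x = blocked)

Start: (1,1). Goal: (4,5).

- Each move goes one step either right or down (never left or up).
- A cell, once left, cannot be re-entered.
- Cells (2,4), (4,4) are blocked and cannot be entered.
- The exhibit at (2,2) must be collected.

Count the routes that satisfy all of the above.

4

A right/down-only route from (1,1) to (4,5) makes exactly 3 down-moves and 4 right-moves in some order.
With no other constraints that would be C(7,3) = 35 routes.
Split at (2,2) and multiply the segment counts (each segment already excludes blocked cells): (1,1)→(2,2): 2; (2,2)→(4,5): 2; product = 4.
That gives 4 routes.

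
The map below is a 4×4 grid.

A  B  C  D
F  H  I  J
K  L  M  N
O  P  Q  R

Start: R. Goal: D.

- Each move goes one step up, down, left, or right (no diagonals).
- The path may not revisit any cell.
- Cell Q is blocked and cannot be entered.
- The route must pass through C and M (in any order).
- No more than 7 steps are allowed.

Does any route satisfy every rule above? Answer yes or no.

yes

One route that works: R → N → M → I → C → D.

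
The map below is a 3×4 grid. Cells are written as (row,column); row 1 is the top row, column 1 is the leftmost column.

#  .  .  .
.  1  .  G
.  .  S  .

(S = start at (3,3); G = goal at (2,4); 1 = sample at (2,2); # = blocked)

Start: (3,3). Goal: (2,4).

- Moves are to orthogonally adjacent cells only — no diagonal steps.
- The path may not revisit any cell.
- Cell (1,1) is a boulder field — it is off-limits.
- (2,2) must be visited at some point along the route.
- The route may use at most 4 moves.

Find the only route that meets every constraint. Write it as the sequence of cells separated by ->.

(3,3) -> (3,2) -> (2,2) -> (2,3) -> (2,4)

Any route must reach (2,2) and still end at (2,4) within 4 moves, so the order of the required stops is forced.
Route from (3,3): left 1 to (3,2), up 1 to (2,2), right 2 to (2,4) — 4 moves in all.
Check: all required cells visited; 4 ≤ 4 moves.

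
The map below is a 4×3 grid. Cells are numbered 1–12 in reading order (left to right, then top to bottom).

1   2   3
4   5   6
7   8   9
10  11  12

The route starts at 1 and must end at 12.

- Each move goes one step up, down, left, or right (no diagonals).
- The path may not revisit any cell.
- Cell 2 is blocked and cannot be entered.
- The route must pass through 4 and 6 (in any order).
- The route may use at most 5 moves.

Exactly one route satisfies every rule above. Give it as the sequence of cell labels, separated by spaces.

1 4 5 6 9 12

The budget equals the shortest possible length, so every move has to be on a shortest route through the required cells.
Route from 1: down to 4, 2× right (reaching 6), 2× down (reaching 12) — 5 moves in all.
Check: all required cells visited; 5 ≤ 5 moves.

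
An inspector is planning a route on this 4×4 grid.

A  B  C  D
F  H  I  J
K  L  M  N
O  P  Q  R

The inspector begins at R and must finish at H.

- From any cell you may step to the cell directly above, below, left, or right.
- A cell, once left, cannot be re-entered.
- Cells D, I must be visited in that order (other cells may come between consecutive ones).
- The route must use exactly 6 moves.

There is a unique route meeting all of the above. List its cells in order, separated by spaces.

R N J D C I H

The waypoints must appear in the order D, I, with no cell reused.
Route from R: up 3 to D, left 1 to C, down 1 to I, left 1 to H — 6 moves in all.
Check: order respected (D at step 3, I at step 5); 6 moves as required.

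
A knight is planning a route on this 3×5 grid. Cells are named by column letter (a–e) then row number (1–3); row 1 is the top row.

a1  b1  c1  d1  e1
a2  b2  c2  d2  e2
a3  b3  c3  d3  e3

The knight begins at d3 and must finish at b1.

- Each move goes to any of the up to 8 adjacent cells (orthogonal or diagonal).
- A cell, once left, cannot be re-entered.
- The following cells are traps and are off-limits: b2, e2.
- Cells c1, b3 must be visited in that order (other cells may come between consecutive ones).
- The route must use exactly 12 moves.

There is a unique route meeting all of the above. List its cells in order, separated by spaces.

The waypoints must appear in the order c1, b3, with no cell reused.
Route from d3: right to e3, up-left to d2, up-right to e1, 2× left (reaching c1), 2× down (reaching c3), 2× left (reaching a3), 2× up (reaching a1), right to b1 — 12 moves in all.
Check: order respected (c1 at step 5, b3 at step 8); 12 moves as required.

d3 e3 d2 e1 d1 c1 c2 c3 b3 a3 a2 a1 b1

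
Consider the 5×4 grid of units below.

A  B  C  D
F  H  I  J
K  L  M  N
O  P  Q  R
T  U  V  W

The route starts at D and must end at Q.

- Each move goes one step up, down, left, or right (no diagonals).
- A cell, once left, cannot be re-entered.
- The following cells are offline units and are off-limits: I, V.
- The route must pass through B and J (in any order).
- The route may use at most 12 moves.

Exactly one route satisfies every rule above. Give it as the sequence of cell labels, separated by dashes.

Any route must reach B and J and still end at Q within 12 moves, so the order of the required stops is forced.
Route from D: down 2 to N, left 2 to L, up 2 to B, left 1 to A, down 3 to O, right 2 to Q — 12 moves in all.
Check: all required cells visited; 12 ≤ 12 moves.

D - J - N - M - L - H - B - A - F - K - O - P - Q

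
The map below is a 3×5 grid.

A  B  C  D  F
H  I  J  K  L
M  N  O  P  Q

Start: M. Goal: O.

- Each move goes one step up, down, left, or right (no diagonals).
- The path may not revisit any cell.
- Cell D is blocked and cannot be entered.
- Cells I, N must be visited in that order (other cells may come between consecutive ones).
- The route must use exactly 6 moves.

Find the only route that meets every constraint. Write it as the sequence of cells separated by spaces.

M H A B I N O

The waypoints must appear in the order I, N, with no cell reused.
Route from M: 2× up (reaching A), right to B, 2× down (reaching N), right to O — 6 moves in all.
Check: order respected (I at step 4, N at step 5); 6 moves as required.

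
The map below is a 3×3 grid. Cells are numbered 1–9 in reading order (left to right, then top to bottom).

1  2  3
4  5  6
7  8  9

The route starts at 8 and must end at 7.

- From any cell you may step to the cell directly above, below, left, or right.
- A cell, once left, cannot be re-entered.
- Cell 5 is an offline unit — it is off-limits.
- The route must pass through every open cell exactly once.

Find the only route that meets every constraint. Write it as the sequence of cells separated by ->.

Need to visit all 8 open cells exactly once, starting at 8 and ending at 7.
Cell 6 has only two open neighbours (3 and 9), so the path must pass straight through it: one of those is the cell it's entered from and the other is where it exits.
Route from 8: right 1 to 9, up 2 to 3, left 2 to 1, down 2 to 7 — 7 moves in all.
Check: all 8 open cells covered.

8 -> 9 -> 6 -> 3 -> 2 -> 1 -> 4 -> 7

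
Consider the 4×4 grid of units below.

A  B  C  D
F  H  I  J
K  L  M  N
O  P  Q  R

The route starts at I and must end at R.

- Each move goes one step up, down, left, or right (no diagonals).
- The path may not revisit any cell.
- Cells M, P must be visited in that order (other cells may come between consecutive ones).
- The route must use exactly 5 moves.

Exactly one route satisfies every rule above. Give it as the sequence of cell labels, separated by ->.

The waypoints must appear in the order M, P, with no cell reused.
Route from I: down 1 to M, left 1 to L, down 1 to P, right 2 to R — 5 moves in all.
Check: order respected (M at step 1, P at step 3); 5 moves as required.

I -> M -> L -> P -> Q -> R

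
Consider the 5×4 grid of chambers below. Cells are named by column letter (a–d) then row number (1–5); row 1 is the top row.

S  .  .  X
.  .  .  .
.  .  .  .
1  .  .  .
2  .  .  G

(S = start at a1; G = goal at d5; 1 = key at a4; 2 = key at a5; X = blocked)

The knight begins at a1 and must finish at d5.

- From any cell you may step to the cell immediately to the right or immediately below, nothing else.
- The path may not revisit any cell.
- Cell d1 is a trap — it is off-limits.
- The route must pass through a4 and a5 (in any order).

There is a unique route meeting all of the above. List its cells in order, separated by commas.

Moves only go right or down, so the column and row indices never decrease.
Route from a1: down 4 to a5, right 3 to d5 — 7 moves in all.
Check: all required cells visited.

a1, a2, a3, a4, a5, b5, c5, d5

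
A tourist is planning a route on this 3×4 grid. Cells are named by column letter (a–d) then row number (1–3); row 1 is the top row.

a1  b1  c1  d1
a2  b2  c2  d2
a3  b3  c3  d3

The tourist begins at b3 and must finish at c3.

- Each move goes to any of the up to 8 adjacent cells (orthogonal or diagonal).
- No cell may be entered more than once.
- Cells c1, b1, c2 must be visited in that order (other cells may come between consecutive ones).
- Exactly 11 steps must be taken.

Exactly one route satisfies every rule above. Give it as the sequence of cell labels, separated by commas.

b3, a3, a2, a1, b2, c1, b1, c2, d1, d2, d3, c3

The waypoints must appear in the order c1, b1, c2, with no cell reused.
Route from b3: left to a3, 2× up (reaching a1), down-right to b2, up-right to c1, left to b1, down-right to c2, up-right to d1, 2× down (reaching d3), left to c3 — 11 moves in all.
Check: order respected (c1 at step 5, b1 at step 6, c2 at step 7); 11 moves as required.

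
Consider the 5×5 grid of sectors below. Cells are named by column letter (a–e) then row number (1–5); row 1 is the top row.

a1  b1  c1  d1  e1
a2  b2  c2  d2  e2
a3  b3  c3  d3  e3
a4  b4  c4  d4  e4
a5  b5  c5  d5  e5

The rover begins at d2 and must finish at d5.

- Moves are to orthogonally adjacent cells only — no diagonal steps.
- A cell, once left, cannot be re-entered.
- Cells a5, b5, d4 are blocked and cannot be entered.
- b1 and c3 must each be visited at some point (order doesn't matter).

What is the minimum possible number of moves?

9

Any route passes through b1 and c3 in some order between d2 and d5. Summing Manhattan distances along each leg and taking the cheapest ordering (d2 → b1 → c3 → d5) gives a lower bound of 3 + 3 + 3 = 9 moves.
A route of 9 moves achieves this: d2 → d1 → c1 → b1 → b2 → b3 → c3 → c4 → c5 → d5.
Since 9 matches the lower bound, it is optimal.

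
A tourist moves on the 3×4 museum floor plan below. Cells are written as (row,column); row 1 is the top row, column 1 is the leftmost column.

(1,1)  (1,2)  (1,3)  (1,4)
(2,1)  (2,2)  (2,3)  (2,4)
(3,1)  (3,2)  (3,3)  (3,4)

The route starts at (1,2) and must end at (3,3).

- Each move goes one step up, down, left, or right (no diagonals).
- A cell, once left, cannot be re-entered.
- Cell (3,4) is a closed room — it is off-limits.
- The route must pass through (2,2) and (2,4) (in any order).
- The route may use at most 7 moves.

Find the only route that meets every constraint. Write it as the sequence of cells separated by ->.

(1,2) -> (1,3) -> (1,4) -> (2,4) -> (2,3) -> (2,2) -> (3,2) -> (3,3)

Any route must reach (2,2) and (2,4) and still end at (3,3) within 7 moves, so the order of the required stops is forced.
Route from (1,2): right 2 to (1,4), down 1 to (2,4), left 2 to (2,2), down 1 to (3,2), right 1 to (3,3) — 7 moves in all.
Check: all required cells visited; 7 ≤ 7 moves.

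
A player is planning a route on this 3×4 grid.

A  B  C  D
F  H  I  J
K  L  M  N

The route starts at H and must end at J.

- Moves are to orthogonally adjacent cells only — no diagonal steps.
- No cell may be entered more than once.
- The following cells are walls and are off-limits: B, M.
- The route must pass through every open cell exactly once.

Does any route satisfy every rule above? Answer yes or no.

no

Cell A has only one open neighbour but is neither the start nor the goal, so a Hamiltonian route would have to both enter and leave it through the same neighbour — impossible without revisiting.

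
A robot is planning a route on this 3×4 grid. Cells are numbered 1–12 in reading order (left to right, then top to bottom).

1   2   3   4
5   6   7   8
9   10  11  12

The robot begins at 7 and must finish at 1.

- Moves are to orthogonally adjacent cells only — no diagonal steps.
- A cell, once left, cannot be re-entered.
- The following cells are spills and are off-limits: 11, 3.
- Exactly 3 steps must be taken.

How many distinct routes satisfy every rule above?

2

Need simple routes of exactly 3 moves from 7 to 1 (Manhattan distance 3, so 0 moves are spent on a detour and 0 undoing it).
Enumerating: 7 6 2 1 | 7 6 5 1.
That gives 2 routes.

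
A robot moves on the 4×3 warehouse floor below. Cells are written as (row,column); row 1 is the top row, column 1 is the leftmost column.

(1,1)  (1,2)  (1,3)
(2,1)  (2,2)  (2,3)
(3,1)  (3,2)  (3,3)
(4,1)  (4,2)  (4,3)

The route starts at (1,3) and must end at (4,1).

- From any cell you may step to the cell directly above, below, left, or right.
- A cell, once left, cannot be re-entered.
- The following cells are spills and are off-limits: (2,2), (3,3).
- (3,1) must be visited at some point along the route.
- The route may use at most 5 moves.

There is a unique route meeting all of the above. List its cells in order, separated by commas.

(1,3), (1,2), (1,1), (2,1), (3,1), (4,1)

The 5-move cap with required stops at (3,1) leaves no slack for detours.
Route from (1,3): left 2 to (1,1), down 3 to (4,1) — 5 moves in all.
Check: all required cells visited; 5 ≤ 5 moves.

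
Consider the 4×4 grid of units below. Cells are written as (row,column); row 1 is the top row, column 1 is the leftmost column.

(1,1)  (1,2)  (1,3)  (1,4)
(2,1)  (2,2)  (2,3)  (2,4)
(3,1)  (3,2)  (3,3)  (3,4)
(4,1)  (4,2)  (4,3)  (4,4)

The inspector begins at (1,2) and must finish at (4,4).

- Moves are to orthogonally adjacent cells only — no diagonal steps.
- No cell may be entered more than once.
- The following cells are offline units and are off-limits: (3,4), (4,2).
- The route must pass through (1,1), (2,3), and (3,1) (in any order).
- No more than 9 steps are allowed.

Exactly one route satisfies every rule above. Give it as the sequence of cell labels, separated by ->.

(1,2) -> (1,1) -> (2,1) -> (3,1) -> (3,2) -> (2,2) -> (2,3) -> (3,3) -> (4,3) -> (4,4)

Any route must reach (1,1), (2,3), and (3,1) and still end at (4,4) within 9 moves, so the order of the required stops is forced.
Route from (1,2): left to (1,1), 2× down (reaching (3,1)), right to (3,2), up to (2,2), right to (2,3), 2× down (reaching (4,3)), right to (4,4) — 9 moves in all.
Check: all required cells visited; 9 ≤ 9 moves.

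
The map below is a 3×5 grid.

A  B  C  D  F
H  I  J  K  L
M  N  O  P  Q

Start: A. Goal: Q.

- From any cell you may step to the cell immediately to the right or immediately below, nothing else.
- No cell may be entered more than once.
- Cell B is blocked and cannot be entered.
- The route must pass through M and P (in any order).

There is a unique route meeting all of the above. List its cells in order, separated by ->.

Moves only go right or down, so the column and row indices never decrease.
Route from A: down 2 to M, right 4 to Q — 6 moves in all.
Check: all required cells visited.

A -> H -> M -> N -> O -> P -> Q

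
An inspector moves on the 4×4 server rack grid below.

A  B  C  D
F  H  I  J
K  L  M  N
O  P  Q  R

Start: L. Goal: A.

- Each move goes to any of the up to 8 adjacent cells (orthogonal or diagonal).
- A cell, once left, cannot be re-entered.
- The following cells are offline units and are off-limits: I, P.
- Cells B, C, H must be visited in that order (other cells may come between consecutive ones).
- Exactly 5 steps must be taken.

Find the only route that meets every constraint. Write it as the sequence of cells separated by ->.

L -> F -> B -> C -> H -> A

The waypoints must appear in the order B, C, H, with no cell reused.
Route from L: up-left to F, up-right to B, right to C, down-left to H, up-left to A — 5 moves in all.
Check: order respected (B at step 2, C at step 3, H at step 4); 5 moves as required.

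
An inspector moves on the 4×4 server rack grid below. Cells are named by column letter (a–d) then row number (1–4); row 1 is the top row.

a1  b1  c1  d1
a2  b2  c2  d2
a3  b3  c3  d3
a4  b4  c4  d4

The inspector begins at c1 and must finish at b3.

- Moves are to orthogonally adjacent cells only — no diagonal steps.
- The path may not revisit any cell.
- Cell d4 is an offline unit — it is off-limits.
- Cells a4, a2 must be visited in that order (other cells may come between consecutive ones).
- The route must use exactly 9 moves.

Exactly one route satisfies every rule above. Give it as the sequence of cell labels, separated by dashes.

c1 - c2 - c3 - c4 - b4 - a4 - a3 - a2 - b2 - b3

The waypoints must appear in the order a4, a2, with no cell reused.
Route from c1: down 3 to c4, left 2 to a4, up 2 to a2, right 1 to b2, down 1 to b3 — 9 moves in all.
Check: order respected (a4 at step 5, a2 at step 7); 9 moves as required.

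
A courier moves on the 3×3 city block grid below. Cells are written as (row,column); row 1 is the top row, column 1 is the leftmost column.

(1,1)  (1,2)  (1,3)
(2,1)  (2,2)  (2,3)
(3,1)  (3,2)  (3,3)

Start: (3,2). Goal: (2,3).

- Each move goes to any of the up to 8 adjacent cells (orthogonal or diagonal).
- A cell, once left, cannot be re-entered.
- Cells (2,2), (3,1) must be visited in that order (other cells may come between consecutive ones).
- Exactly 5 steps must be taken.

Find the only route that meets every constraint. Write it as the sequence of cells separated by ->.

The waypoints must appear in the order (2,2), (3,1), with no cell reused.
Route from (3,2): up to (2,2), down-left to (3,1), up to (2,1), up-right to (1,2), down-right to (2,3) — 5 moves in all.
Check: order respected ((2,2) at step 1, (3,1) at step 2); 5 moves as required.

(3,2) -> (2,2) -> (3,1) -> (2,1) -> (1,2) -> (2,3)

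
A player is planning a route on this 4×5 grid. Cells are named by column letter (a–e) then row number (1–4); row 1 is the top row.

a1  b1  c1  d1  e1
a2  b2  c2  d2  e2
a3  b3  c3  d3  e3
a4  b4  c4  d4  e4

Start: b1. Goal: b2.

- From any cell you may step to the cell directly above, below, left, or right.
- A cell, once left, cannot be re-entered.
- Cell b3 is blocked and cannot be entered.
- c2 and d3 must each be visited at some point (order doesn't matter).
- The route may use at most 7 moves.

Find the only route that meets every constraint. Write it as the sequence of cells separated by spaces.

The budget equals the shortest possible length, so every move has to be on a shortest route through the required cells.
Route from b1: 2× right (reaching d1), 2× down (reaching d3), left to c3, up to c2, left to b2 — 7 moves in all.
Check: all required cells visited; 7 ≤ 7 moves.

b1 c1 d1 d2 d3 c3 c2 b2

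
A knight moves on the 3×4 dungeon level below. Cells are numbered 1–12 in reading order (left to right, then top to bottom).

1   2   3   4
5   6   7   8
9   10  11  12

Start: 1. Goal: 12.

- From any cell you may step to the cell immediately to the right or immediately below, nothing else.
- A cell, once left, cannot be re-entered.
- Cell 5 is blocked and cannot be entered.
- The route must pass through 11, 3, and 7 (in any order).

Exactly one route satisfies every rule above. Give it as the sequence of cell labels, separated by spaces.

Moves only go right or down, so the column and row indices never decrease.
Route from 1: right 2 to 3, down 2 to 11, right 1 to 12 — 5 moves in all.
Check: all required cells visited.

1 2 3 7 11 12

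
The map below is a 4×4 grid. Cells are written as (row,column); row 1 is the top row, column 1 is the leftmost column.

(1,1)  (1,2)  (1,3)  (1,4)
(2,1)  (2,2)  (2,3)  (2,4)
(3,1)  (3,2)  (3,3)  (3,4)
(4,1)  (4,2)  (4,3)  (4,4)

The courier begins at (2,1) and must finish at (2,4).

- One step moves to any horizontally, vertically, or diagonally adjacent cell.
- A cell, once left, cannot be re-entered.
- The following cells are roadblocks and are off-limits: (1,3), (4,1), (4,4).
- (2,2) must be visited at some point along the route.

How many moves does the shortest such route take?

3

Any route passes through (2,2) somewhere between (2,1) and (2,4). Summing Chebyshev distances along the two legs ((2,1) → (2,2) → (2,4)) gives a lower bound of 1 + 2 = 3 moves.
A route of 3 moves achieves this: (2,1) → (2,2) → (2,3) → (2,4).
Since 3 matches the lower bound, it is optimal.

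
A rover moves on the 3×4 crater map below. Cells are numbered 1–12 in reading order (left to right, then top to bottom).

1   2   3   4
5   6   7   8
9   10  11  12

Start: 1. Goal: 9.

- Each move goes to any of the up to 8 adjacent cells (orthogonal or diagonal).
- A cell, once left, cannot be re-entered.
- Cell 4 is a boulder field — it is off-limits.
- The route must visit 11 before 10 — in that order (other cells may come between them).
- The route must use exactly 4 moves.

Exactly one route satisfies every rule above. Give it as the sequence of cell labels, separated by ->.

The waypoints must appear in the order 11, 10, with no cell reused.
Route from 1: down-right 2 to 11, left 2 to 9 — 4 moves in all.
Check: order respected (11 at step 2, 10 at step 3); 4 moves as required.

1 -> 6 -> 11 -> 10 -> 9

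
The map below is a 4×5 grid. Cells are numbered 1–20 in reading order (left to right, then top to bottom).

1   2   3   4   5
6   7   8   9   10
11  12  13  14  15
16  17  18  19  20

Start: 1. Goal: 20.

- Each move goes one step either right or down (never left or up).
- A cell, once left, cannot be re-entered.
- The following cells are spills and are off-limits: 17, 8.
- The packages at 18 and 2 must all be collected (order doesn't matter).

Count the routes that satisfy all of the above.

A right/down-only route from 1 to 20 makes exactly 3 down-moves and 4 right-moves in some order.
With no other constraints that would be C(7,3) = 35 routes.
A monotone route can only reach the required cells in the order 2, 18, so split there and multiply the segment counts (each segment already excludes blocked cells): 1→2: 1; 2→18: 1; 18→20: 1; product = 1.
That gives 1 route.

1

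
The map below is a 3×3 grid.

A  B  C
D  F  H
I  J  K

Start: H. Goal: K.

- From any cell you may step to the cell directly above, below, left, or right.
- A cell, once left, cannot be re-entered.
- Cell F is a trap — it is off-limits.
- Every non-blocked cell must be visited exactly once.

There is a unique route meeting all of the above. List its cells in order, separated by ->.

Need to visit all 8 open cells exactly once, starting at H and ending at K.
Route from H: up 1 to C, left 2 to A, down 2 to I, right 2 to K — 7 moves in all.
Check: all 8 open cells covered.

H -> C -> B -> A -> D -> I -> J -> K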